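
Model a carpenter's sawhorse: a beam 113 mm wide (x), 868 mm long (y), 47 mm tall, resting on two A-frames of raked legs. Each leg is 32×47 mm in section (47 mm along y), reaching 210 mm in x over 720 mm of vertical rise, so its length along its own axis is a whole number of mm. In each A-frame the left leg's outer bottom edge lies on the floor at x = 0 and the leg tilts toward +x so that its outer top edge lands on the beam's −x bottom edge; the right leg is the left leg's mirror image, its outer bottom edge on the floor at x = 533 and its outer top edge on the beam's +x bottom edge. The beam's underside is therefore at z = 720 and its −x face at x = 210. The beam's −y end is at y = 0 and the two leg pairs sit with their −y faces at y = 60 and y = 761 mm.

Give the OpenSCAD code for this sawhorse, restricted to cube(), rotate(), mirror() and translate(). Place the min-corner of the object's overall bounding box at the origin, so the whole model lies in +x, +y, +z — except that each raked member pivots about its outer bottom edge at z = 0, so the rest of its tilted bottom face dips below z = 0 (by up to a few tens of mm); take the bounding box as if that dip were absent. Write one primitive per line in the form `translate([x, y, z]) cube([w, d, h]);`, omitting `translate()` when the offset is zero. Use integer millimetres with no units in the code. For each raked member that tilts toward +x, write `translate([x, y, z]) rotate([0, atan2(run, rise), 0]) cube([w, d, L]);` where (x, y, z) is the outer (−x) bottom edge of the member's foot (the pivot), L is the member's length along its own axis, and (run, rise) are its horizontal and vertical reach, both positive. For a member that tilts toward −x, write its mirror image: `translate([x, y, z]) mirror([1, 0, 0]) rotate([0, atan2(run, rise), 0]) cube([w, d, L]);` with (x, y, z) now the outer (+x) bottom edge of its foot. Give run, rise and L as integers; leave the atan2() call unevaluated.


translate([210, 0, 720]) cube([113, 868, 47]);
translate([0, 60, 0]) rotate([0, atan2(210, 720), 0]) cube([32, 47, 750]);
translate([533, 60, 0]) mirror([1, 0, 0]) rotate([0, atan2(210, 720), 0]) cube([32, 47, 750]);
translate([0, 761, 0]) rotate([0, atan2(210, 720), 0]) cube([32, 47, 750]);
translate([533, 761, 0]) mirror([1, 0, 0]) rotate([0, atan2(210, 720), 0]) cube([32, 47, 750]);


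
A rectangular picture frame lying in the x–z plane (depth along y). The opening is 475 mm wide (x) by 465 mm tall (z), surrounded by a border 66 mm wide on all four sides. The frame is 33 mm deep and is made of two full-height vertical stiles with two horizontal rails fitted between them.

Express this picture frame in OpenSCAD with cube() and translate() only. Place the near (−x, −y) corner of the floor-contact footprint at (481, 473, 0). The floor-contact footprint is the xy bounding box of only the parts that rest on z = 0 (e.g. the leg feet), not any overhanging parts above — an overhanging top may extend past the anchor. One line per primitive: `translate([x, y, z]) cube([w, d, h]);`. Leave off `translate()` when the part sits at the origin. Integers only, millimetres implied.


translate([481, 473, 0]) cube([66, 33, 597]);
translate([1022, 473, 0]) cube([66, 33, 597]);
translate([547, 473, 0]) cube([475, 33, 66]);
translate([547, 473, 531]) cube([475, 33, 66]);


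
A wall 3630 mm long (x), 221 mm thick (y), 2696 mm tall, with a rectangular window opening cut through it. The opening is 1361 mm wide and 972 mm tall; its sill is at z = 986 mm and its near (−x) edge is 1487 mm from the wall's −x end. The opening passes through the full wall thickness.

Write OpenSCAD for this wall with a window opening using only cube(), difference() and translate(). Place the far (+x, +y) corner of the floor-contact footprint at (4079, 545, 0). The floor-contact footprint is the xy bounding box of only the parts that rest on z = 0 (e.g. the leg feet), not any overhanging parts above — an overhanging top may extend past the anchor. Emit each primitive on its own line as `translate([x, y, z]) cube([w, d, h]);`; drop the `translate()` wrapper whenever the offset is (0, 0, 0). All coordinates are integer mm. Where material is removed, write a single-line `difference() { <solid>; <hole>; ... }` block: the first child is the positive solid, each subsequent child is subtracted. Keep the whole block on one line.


difference() { translate([449, 324, 0]) cube([3630, 221, 2696]); translate([1936, 324, 986]) cube([1361, 221, 972]); }


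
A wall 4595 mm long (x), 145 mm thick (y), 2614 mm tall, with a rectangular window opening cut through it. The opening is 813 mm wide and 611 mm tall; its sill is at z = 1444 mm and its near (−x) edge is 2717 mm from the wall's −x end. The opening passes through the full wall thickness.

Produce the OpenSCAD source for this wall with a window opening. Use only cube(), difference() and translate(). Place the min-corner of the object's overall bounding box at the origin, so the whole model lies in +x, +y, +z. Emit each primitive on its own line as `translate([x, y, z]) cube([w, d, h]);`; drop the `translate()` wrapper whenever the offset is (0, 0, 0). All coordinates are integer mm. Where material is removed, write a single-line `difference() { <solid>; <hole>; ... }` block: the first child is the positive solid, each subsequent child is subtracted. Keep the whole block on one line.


difference() { cube([4595, 145, 2614]); translate([2717, 0, 1444]) cube([813, 145, 611]); }


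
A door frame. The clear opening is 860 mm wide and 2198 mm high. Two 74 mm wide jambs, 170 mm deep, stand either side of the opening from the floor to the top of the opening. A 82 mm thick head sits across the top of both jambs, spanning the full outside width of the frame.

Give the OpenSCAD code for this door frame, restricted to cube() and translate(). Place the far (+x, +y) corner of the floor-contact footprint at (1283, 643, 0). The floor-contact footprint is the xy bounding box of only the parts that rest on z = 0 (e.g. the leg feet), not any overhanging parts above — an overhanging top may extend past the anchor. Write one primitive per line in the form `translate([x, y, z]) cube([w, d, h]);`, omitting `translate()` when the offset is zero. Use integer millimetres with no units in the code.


translate([275, 473, 0]) cube([74, 170, 2198]);
translate([1209, 473, 0]) cube([74, 170, 2198]);
translate([275, 473, 2198]) cube([1008, 170, 82]);


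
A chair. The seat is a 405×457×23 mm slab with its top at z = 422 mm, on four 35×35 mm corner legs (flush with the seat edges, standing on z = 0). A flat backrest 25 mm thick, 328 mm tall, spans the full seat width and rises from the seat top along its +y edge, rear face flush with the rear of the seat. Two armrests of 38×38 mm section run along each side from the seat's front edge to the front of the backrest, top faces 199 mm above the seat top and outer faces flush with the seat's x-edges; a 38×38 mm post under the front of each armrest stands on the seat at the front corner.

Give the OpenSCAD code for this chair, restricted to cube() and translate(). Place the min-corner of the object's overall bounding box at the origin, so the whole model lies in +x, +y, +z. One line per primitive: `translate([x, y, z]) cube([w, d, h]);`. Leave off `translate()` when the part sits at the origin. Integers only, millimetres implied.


translate([0, 0, 399]) cube([405, 457, 23]);
cube([35, 35, 399]);
translate([370, 0, 0]) cube([35, 35, 399]);
translate([0, 422, 0]) cube([35, 35, 399]);
translate([370, 422, 0]) cube([35, 35, 399]);
translate([0, 432, 422]) cube([405, 25, 328]);
translate([0, 0, 583]) cube([38, 432, 38]);
translate([367, 0, 583]) cube([38, 432, 38]);
translate([0, 0, 422]) cube([38, 38, 161]);
translate([367, 0, 422]) cube([38, 38, 161]);


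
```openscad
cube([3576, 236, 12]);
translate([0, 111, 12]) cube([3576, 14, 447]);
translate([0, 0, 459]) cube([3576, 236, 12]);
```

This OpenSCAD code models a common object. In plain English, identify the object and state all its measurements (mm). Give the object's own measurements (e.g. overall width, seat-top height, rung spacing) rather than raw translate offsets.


An I-beam lying along x, 3576 mm long. Overall section height 471 mm. Two flanges 236 mm wide (y) and 12 mm thick, one on the floor and one at the top; a web 14 mm thick runs between them, centred on the flange width.


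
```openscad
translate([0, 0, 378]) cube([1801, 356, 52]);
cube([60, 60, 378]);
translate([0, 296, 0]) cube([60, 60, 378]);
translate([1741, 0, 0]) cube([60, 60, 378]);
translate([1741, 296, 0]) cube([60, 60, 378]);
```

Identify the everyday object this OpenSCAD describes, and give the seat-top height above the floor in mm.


A bench. The seat-top height is 430 mm.

A long slab on four corner posts — a bench. The slab sits at z = 378 with thickness 52, so the top is 378 + 52 = 430 mm.


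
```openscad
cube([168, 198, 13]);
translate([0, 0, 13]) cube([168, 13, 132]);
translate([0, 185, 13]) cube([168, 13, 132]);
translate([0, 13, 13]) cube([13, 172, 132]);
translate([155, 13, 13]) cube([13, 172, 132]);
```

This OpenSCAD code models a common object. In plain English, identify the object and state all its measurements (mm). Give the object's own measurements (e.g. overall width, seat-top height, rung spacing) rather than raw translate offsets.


An open-topped rectangular box: outside dimensions 168×198×145 mm, with a uniform wall and base thickness of 13 mm. The base is a full 168×198 slab on the floor; four walls sit on top of the base. The front and back walls (the −y and +y sides) span the full width; the two side walls fit between them.


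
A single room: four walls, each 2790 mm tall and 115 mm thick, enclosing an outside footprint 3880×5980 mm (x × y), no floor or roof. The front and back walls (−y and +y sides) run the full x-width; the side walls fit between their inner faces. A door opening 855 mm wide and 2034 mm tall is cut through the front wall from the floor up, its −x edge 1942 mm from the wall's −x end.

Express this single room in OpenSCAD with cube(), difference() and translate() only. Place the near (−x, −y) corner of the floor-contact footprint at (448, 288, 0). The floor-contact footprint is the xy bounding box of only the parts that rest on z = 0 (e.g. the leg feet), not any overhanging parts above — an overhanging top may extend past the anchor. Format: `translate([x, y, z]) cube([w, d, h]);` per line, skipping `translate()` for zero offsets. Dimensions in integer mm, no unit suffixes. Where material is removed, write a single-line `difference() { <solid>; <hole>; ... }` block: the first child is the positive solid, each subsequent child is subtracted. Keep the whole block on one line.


difference() { translate([448, 288, 0]) cube([3880, 115, 2790]); translate([2390, 288, 0]) cube([855, 115, 2034]); }
translate([448, 6153, 0]) cube([3880, 115, 2790]);
translate([448, 403, 0]) cube([115, 5750, 2790]);
translate([4213, 403, 0]) cube([115, 5750, 2790]);


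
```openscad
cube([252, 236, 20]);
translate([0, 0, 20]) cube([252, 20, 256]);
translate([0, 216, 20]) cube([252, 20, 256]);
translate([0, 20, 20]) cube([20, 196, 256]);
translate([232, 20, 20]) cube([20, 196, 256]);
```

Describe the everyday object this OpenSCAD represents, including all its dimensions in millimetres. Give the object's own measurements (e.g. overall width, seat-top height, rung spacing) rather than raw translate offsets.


An open-topped rectangular box: outside dimensions 252×236×276 mm, with a uniform wall and base thickness of 20 mm. The base is a full 252×236 slab on the floor; four walls sit on top of the base. The front and back walls (the −y and +y sides) span the full width; the two side walls fit between them.


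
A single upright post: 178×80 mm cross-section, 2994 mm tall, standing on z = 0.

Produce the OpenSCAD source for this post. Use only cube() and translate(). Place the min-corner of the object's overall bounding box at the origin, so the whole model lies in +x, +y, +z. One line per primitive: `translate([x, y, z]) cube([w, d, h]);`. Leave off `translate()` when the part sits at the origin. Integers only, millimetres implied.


cube([178, 80, 2994]);


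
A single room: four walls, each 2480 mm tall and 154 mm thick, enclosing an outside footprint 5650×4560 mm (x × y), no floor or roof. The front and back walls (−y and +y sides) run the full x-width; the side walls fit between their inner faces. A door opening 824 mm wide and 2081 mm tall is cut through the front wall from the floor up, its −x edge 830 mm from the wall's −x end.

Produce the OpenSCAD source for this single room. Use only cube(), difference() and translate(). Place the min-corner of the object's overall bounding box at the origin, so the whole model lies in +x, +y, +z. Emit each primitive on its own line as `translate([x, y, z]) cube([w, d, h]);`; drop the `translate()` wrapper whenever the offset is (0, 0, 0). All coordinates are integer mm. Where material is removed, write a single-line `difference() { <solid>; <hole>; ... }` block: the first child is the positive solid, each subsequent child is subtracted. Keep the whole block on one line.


difference() { cube([5650, 154, 2480]); translate([830, 0, 0]) cube([824, 154, 2081]); }
translate([0, 4406, 0]) cube([5650, 154, 2480]);
translate([0, 154, 0]) cube([154, 4252, 2480]);
translate([5496, 154, 0]) cube([154, 4252, 2480]);


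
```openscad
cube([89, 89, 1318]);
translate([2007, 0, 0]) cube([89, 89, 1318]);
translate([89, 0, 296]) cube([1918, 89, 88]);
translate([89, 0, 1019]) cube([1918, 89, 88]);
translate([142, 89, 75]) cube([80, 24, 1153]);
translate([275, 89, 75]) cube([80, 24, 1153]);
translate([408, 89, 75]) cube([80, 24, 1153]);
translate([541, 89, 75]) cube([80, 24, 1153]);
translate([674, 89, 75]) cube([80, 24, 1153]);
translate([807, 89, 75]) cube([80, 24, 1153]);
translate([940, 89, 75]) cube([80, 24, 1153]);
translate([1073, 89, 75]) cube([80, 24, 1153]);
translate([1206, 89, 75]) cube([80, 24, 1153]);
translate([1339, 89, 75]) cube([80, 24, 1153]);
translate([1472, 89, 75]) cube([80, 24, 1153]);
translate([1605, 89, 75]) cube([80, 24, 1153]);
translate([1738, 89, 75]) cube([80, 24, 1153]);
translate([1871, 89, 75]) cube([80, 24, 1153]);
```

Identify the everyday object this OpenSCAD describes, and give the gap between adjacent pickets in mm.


A fence section. The picket gap is 53 mm.

Two posts, two rails, 14 pickets — a fence section. Span 1918 mm holds 14 pickets of 80 mm with 15 equal gaps: ⌊(1918 − 14·80) / 15⌋ = 53 mm.


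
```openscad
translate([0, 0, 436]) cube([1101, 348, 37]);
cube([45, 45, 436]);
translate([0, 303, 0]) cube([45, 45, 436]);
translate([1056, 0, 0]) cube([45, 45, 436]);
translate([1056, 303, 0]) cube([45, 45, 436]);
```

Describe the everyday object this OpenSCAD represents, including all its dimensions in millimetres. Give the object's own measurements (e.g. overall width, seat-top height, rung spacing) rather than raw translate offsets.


A long wooden bench with a 1101 mm (x) × 348 mm (y) seat, 37 mm thick, its top surface 473 mm above the floor. Four 45 mm square legs at the seat corners, flush with the edges, run from z = 0 to the seat underside.


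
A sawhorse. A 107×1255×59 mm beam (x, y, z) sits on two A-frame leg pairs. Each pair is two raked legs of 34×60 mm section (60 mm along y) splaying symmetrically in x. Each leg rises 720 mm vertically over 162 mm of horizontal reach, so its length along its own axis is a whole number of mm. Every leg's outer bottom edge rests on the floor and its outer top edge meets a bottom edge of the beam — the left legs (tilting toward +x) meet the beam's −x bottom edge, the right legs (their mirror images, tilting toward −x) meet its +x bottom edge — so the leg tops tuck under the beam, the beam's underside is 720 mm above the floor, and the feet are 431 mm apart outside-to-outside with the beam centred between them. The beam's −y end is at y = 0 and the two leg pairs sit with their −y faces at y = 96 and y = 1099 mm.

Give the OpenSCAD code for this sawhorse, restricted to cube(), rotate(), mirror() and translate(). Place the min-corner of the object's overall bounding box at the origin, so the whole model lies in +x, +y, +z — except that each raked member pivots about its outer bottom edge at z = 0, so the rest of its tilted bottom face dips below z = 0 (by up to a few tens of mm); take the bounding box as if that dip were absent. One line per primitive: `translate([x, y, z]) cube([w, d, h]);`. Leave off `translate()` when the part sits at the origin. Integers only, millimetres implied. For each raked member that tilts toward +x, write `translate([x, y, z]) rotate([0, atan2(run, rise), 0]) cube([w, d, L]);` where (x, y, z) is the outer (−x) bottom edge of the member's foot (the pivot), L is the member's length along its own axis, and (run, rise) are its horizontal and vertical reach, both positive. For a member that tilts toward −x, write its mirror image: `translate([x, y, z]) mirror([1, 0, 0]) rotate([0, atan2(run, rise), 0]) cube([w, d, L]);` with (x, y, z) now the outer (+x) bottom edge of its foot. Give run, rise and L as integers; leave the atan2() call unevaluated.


translate([162, 0, 720]) cube([107, 1255, 59]);
translate([0, 96, 0]) rotate([0, atan2(162, 720), 0]) cube([34, 60, 738]);
translate([431, 96, 0]) mirror([1, 0, 0]) rotate([0, atan2(162, 720), 0]) cube([34, 60, 738]);
translate([0, 1099, 0]) rotate([0, atan2(162, 720), 0]) cube([34, 60, 738]);
translate([431, 1099, 0]) mirror([1, 0, 0]) rotate([0, atan2(162, 720), 0]) cube([34, 60, 738]);


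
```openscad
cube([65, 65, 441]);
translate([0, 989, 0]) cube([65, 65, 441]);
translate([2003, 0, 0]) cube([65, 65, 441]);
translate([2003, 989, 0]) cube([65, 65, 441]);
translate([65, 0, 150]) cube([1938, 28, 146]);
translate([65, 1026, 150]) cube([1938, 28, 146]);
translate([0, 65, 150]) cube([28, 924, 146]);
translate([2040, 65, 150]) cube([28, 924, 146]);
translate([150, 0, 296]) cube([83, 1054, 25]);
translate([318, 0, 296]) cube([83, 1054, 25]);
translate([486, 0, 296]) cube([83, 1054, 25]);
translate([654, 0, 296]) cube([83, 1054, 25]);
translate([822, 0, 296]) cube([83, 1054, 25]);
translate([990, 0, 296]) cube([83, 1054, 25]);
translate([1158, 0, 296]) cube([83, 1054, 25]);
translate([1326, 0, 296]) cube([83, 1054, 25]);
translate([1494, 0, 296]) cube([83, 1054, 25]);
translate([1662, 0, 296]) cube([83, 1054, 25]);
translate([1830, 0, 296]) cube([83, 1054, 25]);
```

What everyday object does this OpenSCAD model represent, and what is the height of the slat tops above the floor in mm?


A bed frame. The slat-top height is 321 mm.

Four posts, four rails, and a row of slats — a bed frame. Slats sit on the rails at z = 150 + 146 = 296; with slat thickness 25, the top is 321 mm.


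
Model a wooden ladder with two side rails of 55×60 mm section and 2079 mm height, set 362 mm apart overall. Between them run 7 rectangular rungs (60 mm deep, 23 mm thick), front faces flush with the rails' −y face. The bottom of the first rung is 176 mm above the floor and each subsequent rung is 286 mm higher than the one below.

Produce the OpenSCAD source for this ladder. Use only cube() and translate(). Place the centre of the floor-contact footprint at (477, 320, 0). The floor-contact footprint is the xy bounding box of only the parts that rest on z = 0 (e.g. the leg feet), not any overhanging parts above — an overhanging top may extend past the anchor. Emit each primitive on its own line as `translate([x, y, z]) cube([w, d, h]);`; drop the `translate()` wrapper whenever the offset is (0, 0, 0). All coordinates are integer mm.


translate([296, 290, 0]) cube([55, 60, 2079]);
translate([603, 290, 0]) cube([55, 60, 2079]);
translate([351, 290, 176]) cube([252, 60, 23]);
translate([351, 290, 462]) cube([252, 60, 23]);
translate([351, 290, 748]) cube([252, 60, 23]);
translate([351, 290, 1034]) cube([252, 60, 23]);
translate([351, 290, 1320]) cube([252, 60, 23]);
translate([351, 290, 1606]) cube([252, 60, 23]);
translate([351, 290, 1892]) cube([252, 60, 23]);


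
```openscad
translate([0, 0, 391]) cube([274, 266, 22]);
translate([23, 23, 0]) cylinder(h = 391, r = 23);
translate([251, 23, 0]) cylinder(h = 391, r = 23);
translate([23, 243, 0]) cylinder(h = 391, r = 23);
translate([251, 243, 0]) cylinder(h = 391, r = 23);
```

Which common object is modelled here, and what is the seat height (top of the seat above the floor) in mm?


A stool. The seat height is 413 mm.

A 274×266×22 slab at z = 391 on four corner cylinders — a stool. The seat top is 391 + 22 = 413 mm.


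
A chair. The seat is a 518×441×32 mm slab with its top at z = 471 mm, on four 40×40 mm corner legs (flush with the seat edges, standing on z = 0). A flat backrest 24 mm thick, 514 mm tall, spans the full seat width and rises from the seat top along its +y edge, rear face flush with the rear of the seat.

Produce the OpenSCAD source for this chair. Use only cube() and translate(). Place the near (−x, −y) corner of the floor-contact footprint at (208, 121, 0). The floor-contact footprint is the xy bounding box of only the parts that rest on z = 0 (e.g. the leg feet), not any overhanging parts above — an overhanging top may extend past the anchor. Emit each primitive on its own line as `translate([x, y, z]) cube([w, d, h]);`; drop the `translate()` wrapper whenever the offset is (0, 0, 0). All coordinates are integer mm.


// leg_h = 471 - 32 = 439
translate([208, 121, 439]) cube([518, 441, 32]);
translate([208, 121, 0]) cube([40, 40, 439]);
translate([686, 121, 0]) cube([40, 40, 439]);
translate([208, 522, 0]) cube([40, 40, 439]);
translate([686, 522, 0]) cube([40, 40, 439]);
translate([208, 538, 471]) cube([518, 24, 514]);


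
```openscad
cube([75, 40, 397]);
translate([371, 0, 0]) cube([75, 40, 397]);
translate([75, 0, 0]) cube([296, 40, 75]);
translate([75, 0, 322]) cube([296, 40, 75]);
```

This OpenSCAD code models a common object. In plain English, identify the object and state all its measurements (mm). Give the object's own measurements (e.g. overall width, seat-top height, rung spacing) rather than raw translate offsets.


A rectangular picture frame lying in the x–z plane (depth along y). The opening is 296 mm wide (x) by 247 mm tall (z), surrounded by a border 75 mm wide on all four sides. The frame is 40 mm deep and is made of two full-height vertical stiles with two horizontal rails fitted between them.


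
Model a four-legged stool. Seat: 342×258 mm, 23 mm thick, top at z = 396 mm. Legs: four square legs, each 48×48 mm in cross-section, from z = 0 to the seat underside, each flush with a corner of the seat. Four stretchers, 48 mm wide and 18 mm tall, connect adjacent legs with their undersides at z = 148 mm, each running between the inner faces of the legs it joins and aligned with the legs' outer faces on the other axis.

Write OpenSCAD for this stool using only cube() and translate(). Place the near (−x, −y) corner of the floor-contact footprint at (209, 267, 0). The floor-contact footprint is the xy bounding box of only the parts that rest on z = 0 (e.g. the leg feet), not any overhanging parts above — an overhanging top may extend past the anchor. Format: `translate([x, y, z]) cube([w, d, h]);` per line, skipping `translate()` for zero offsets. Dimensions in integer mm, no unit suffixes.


translate([209, 267, 373]) cube([342, 258, 23]);
translate([209, 267, 0]) cube([48, 48, 373]);
translate([503, 267, 0]) cube([48, 48, 373]);
translate([209, 477, 0]) cube([48, 48, 373]);
translate([503, 477, 0]) cube([48, 48, 373]);
translate([257, 267, 148]) cube([246, 48, 18]);
translate([257, 477, 148]) cube([246, 48, 18]);
translate([209, 315, 148]) cube([48, 162, 18]);
translate([503, 315, 148]) cube([48, 162, 18]);


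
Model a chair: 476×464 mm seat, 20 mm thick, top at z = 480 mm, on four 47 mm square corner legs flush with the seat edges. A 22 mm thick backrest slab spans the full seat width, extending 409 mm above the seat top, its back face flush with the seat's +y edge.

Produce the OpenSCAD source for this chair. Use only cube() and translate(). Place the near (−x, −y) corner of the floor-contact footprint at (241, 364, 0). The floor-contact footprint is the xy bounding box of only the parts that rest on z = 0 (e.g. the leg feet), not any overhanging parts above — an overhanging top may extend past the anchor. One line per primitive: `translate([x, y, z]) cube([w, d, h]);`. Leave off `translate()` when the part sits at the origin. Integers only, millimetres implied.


translate([241, 364, 460]) cube([476, 464, 20]);
translate([241, 364, 0]) cube([47, 47, 460]);
translate([670, 364, 0]) cube([47, 47, 460]);
translate([241, 781, 0]) cube([47, 47, 460]);
translate([670, 781, 0]) cube([47, 47, 460]);
translate([241, 806, 480]) cube([476, 22, 409]);


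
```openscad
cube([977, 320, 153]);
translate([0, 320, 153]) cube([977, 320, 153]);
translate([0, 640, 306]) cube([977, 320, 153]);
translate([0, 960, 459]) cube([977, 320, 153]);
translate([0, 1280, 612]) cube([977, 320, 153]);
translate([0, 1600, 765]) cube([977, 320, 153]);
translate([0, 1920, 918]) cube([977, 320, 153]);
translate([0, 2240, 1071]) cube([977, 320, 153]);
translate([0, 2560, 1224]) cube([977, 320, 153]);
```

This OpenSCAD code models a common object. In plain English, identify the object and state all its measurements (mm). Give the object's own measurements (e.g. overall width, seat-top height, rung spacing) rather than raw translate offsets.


A straight staircase of 9 solid steps. Each step is 977 mm wide (x), 320 mm deep (y, the going) and 153 mm tall (the rise). The first step rests on the floor; each subsequent step sits one going further in +y and one rise higher in +z, directly behind and above the previous step with no overlap.


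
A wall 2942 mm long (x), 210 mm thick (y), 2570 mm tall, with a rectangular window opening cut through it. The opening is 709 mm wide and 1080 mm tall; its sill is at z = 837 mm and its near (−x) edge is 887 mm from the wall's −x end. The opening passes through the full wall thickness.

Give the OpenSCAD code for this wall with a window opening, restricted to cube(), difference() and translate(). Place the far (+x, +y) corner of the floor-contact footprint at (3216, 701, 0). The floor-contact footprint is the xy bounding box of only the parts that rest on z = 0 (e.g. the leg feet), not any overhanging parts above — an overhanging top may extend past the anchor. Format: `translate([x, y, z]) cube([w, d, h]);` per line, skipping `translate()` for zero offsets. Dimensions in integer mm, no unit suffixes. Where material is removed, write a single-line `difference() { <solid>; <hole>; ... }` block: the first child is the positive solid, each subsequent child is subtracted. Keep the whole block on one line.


difference() { translate([274, 491, 0]) cube([2942, 210, 2570]); translate([1161, 491, 837]) cube([709, 210, 1080]); }


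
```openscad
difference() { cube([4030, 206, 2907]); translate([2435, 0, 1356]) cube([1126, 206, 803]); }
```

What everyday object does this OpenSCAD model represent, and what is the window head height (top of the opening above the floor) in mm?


A wall with a window opening. The window head height is 2159 mm.

A wall with a rectangular opening subtracted — a window. Sill at z = 1356, opening 803 mm tall, so the head is at 1356 + 803 = 2159 mm.


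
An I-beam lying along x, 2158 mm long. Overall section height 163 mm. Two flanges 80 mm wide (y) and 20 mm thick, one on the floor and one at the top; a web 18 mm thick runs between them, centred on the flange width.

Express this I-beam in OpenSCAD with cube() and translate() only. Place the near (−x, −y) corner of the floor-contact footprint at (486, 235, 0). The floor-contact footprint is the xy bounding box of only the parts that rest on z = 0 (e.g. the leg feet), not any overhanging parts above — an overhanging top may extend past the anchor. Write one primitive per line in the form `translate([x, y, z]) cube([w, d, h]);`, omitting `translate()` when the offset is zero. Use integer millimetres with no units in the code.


translate([486, 235, 0]) cube([2158, 80, 20]);
translate([486, 266, 20]) cube([2158, 18, 123]);
translate([486, 235, 143]) cube([2158, 80, 20]);


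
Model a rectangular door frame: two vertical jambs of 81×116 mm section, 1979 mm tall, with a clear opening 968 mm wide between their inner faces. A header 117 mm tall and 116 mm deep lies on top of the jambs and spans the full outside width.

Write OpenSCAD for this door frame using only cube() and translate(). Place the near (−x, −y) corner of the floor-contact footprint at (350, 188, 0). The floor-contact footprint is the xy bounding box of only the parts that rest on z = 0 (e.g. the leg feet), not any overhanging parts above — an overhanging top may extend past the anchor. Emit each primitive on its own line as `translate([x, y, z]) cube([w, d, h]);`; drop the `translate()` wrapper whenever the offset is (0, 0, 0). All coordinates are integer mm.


translate([350, 188, 0]) cube([81, 116, 1979]);
translate([1399, 188, 0]) cube([81, 116, 1979]);
translate([350, 188, 1979]) cube([1130, 116, 117]);


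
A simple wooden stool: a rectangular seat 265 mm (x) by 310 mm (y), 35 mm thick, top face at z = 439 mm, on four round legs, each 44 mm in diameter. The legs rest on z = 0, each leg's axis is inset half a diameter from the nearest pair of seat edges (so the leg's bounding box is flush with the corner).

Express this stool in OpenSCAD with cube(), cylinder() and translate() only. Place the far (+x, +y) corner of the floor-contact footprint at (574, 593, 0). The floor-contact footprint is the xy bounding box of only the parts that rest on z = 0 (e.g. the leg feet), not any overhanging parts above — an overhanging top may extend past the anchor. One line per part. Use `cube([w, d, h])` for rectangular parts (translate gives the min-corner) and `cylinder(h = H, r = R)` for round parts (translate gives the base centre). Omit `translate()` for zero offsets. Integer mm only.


// leg_h = 439 - 35 = 404
translate([309, 283, 404]) cube([265, 310, 35]);
translate([331, 305, 0]) cylinder(h = 404, r = 22);
translate([552, 305, 0]) cylinder(h = 404, r = 22);
translate([331, 571, 0]) cylinder(h = 404, r = 22);
translate([552, 571, 0]) cylinder(h = 404, r = 22);


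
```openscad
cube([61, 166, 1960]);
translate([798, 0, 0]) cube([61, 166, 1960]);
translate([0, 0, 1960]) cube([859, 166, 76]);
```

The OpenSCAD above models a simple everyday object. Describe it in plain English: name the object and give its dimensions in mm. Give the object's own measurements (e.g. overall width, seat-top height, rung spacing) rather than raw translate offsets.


A door frame. The clear opening is 737 mm wide and 1960 mm high. Two 61 mm wide jambs, 166 mm deep, stand either side of the opening from the floor to the top of the opening. A 76 mm thick head sits across the top of both jambs, spanning the full outside width of the frame.


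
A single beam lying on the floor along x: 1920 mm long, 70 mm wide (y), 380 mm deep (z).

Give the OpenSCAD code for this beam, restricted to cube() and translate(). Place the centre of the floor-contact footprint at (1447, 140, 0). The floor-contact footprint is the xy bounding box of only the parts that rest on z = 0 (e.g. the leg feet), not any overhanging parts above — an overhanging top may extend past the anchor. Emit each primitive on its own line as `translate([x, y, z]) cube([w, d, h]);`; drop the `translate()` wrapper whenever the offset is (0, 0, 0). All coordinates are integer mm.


translate([487, 105, 0]) cube([1920, 70, 380]);


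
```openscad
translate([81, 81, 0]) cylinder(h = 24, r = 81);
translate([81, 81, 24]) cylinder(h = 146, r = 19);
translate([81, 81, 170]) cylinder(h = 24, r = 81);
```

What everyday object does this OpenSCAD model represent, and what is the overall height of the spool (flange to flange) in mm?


A spool. The overall height is 194 mm.

Three coaxial cylinders, large–small–large — a spool. Two 24 mm flanges and a 146 mm core give 24 + 146 + 24 = 194 mm.


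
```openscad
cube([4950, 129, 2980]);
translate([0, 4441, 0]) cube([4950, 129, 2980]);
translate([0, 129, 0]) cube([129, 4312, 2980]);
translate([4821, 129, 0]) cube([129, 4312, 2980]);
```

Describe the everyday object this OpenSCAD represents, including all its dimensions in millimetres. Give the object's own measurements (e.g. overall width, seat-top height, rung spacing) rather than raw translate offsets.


The wall frame of a small rectangular building: four walls, each 2980 mm tall and 129 mm thick, enclosing a footprint 4950 mm (x) by 4570 mm (y) outside-to-outside, with no floor or roof. The front and back walls (the −y and +y sides) span the full width; the two side walls fit between them.


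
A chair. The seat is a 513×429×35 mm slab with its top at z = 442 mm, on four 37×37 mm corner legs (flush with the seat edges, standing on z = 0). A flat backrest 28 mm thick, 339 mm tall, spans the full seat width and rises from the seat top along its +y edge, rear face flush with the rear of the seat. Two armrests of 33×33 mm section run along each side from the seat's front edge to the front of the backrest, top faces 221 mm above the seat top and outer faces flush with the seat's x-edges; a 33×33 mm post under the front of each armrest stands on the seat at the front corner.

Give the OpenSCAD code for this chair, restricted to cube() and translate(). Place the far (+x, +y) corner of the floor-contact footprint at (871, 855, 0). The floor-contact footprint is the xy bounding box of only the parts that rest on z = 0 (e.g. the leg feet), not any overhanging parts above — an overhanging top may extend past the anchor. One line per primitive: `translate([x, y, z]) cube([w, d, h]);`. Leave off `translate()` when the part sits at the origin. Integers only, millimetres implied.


// leg_h = 442 - 35 = 407
// arm post h = 221 - 33 = 188
translate([358, 426, 407]) cube([513, 429, 35]);
translate([358, 426, 0]) cube([37, 37, 407]);
translate([834, 426, 0]) cube([37, 37, 407]);
translate([358, 818, 0]) cube([37, 37, 407]);
translate([834, 818, 0]) cube([37, 37, 407]);
translate([358, 827, 442]) cube([513, 28, 339]);
translate([358, 426, 630]) cube([33, 401, 33]);
translate([838, 426, 630]) cube([33, 401, 33]);
translate([358, 426, 442]) cube([33, 33, 188]);
translate([838, 426, 442]) cube([33, 33, 188]);


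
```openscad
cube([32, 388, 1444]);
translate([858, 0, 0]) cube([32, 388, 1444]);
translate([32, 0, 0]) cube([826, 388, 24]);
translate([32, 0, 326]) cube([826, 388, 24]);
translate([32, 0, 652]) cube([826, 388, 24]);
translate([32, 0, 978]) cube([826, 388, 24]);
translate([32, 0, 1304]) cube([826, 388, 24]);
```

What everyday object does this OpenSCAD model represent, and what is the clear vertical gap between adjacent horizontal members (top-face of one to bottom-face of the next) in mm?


A bookshelf. The clear shelf gap is 302 mm.

Two tall side panels with 5 horizontal boards between them — a bookshelf. The first two shelf undersides are at z = 0 and z = 326; with shelf thickness 24, the clear gap is 326 − 0 − 24 = 302 mm.


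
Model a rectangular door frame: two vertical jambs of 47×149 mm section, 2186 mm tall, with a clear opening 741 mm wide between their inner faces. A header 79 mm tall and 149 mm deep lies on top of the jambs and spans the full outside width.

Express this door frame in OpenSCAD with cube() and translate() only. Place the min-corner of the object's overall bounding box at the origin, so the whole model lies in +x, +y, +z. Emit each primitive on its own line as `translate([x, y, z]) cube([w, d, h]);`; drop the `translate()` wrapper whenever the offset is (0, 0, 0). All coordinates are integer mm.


cube([47, 149, 2186]);
translate([788, 0, 0]) cube([47, 149, 2186]);
translate([0, 0, 2186]) cube([835, 149, 79]);


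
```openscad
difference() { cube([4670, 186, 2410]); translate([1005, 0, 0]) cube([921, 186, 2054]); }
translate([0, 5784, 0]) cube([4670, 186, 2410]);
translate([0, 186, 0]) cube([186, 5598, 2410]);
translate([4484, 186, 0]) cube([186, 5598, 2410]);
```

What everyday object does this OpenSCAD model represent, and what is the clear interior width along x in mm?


A single room. The interior width is 4298 mm.

Four walls enclosing a rectangle with a door in the front wall — a room. Outside width 4670 minus two 186 mm walls gives 4298 mm.


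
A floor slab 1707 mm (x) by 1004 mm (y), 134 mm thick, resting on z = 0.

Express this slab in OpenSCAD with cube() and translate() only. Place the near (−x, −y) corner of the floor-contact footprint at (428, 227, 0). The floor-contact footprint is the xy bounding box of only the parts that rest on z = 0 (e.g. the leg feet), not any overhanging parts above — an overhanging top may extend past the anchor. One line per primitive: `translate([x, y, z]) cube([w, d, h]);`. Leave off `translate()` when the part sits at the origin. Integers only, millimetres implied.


translate([428, 227, 0]) cube([1707, 1004, 134]);


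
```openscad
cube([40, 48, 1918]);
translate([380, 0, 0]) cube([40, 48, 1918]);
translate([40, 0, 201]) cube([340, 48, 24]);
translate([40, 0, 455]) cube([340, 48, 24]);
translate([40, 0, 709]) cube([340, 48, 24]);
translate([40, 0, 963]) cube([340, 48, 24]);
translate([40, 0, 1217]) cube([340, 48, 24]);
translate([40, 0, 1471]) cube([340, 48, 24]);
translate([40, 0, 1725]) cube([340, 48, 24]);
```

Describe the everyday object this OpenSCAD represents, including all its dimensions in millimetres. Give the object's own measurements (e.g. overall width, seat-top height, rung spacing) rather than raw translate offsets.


A straight ladder. Two 40×48 mm vertical rails, 1918 mm tall, stand 420 mm apart (outside-to-outside) with their front faces coplanar on the −y side. 7 rungs, each 48 mm deep and 24 mm tall, span between the inner faces of the rails, front faces flush with the rails. The lowest rung's underside is at z = 201 mm and rungs are spaced 254 mm apart (underside to underside).


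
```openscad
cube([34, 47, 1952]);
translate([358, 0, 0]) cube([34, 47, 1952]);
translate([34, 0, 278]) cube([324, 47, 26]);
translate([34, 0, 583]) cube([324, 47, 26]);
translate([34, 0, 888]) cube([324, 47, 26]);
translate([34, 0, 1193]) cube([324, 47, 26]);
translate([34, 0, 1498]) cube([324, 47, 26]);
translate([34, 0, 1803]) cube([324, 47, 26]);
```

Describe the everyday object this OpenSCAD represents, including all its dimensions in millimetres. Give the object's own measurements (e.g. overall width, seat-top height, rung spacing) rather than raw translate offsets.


A straight ladder. Two 34×47 mm vertical rails, 1952 mm tall, stand 392 mm apart (outside-to-outside) with their front faces coplanar on the −y side. 6 rungs, each 47 mm deep and 26 mm tall, span between the inner faces of the rails, front faces flush with the rails. The lowest rung's underside is at z = 278 mm and rungs are spaced 305 mm apart (underside to underside).


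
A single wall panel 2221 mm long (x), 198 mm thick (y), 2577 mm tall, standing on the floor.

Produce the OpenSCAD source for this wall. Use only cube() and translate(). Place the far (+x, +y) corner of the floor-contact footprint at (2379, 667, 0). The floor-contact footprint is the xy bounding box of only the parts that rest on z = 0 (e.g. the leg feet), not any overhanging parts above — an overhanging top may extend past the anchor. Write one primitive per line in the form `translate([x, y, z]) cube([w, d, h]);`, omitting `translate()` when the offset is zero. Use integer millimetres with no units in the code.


translate([158, 469, 0]) cube([2221, 198, 2577]);


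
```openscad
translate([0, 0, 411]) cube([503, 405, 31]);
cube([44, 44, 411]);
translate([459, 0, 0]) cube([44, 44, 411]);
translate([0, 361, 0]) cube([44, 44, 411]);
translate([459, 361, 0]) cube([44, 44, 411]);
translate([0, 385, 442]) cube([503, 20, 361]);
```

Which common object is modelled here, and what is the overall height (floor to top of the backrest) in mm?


A chair. The overall height is 803 mm.

A slab on four corner posts with a tall panel at the back — a chair. The seat slab sits at z = 411 with thickness 31, and the 361 mm backrest starts at the seat top, so the overall height is 411 + 31 + 361 = 803 mm.
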